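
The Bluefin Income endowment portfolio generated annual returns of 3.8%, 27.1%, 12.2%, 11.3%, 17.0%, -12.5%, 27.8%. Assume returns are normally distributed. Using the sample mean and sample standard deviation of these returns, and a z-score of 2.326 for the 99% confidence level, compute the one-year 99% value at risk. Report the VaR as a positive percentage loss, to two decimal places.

Mean return r̄ = 86.70 / 7 = 12.3857%
Sample σ = √[Σ(r − r̄)² / 6] = √[1169.6286 / 6] = √194.9381 = 13.9620%
VaR = −(r̄ − z·σ) = −(12.3857 − 2.326 × 13.9620) = −(-20.0899) = 20.0899%

20.09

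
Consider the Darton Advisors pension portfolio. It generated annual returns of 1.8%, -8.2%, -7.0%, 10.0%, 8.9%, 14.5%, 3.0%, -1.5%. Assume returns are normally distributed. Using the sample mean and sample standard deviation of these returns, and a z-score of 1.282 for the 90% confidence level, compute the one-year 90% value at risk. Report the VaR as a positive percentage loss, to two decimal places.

Mean return μ = 21.50 / 8 = 2.6875%
Sample σ = √[Σ(r − μ)² / 7] = √[462.4088 / 7] = √66.0584 = 8.1276%
VaR = −(μ − z·σ) = −(2.6875 − 1.282 × 8.1276) = −(-7.7321) = 7.7321%

7.73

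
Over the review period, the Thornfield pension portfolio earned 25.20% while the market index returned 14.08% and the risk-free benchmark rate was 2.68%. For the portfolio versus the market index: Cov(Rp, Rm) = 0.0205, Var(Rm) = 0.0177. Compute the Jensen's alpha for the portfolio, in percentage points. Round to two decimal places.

9.32

β = Cov / Var = 0.0205 / 0.0177 = 1.1582
E[R] = Rf + β(Rm − Rf) = 2.68% + 1.1582 × (14.08% − 2.68%) = 15.8835%
α = Rp − E[R] = 25.20% − 15.8835% = 9.3165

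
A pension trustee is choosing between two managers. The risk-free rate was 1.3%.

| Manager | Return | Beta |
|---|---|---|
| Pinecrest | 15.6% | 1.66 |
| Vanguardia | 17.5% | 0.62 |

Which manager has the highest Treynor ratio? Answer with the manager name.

Pinecrest: Treynor = (15.6% − 1.3%) / 1.66 = 8.614
Vanguardia: Treynor = (17.5% − 1.3%) / 0.62 = 26.129
Highest: Vanguardia (26.129).

Vanguardia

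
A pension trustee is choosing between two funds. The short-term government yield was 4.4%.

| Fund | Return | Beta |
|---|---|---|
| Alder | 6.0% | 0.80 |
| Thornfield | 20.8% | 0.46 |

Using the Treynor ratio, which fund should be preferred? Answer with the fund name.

Thornfield

Alder: Treynor = (6.0% − 4.4%) / 0.80 = 2.000
Thornfield: Treynor = (20.8% − 4.4%) / 0.46 = 35.652
Highest: Thornfield (35.652).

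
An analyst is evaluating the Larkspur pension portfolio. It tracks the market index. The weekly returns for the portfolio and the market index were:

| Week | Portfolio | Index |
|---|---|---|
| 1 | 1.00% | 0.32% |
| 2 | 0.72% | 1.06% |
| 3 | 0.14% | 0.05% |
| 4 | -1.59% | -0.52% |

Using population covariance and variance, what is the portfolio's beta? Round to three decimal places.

1.436

r̄p = 0.0675%,  r̄m = 0.2275%
Cov = Σ(rp − r̄p)(rm − r̄m) / 4 = 0.4639
Var(rm) = Σ(rm − r̄m)² / 4 = 0.3230
β = Cov / Var = 0.4639 / 0.3230 = 1.4362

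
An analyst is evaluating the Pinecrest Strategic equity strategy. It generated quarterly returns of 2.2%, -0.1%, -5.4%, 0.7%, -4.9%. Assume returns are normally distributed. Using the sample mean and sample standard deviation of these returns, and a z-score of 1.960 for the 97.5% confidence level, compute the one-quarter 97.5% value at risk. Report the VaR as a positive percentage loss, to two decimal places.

μ = (2.2 − 0.1 − 5.4 + 0.7 − 4.9) / 5 = -1.5000%
Σ(r − μ)² = 47.2600; sample σ = √(47.2600/4) = 3.4373%
VaR = −(μ − z·σ) = −(-1.5000 − 1.960 × 3.4373) = −(-8.2371) = 8.2371%

8.24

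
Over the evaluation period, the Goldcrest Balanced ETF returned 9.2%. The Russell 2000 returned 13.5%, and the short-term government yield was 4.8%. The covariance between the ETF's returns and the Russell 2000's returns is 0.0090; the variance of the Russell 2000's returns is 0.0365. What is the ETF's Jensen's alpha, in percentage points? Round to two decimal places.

β = Cov / Var = 0.0090 / 0.0365 = 0.2466
E[R] = Rf + β(Rm − Rf) = 4.8% + 0.2466 × (13.5% − 4.8%) = 6.9454%
α = Rp − E[R] = 9.2% − 6.9454% = 2.2546

2.25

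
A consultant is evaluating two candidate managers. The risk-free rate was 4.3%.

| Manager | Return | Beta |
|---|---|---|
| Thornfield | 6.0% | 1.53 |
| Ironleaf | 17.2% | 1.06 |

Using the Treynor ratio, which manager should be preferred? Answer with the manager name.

Thornfield: Treynor = (6.0% − 4.3%) / 1.53 = 1.111
Ironleaf: Treynor = (17.2% − 4.3%) / 1.06 = 12.170
Highest: Ironleaf (12.170).

Ironleaf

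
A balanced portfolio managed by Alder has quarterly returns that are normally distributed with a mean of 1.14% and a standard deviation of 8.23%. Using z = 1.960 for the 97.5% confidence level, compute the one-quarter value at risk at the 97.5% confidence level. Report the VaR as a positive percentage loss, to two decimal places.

VaR (as % loss) = −(μ − z·σ) = −(1.14% − 1.960 × 8.23%) = −(-14.9908%) = 14.9908%

14.99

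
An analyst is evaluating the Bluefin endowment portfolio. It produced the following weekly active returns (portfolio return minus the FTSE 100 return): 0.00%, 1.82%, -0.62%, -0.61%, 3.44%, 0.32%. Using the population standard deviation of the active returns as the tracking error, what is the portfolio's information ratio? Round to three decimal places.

Mean return r̄ = 4.350 / 6 = 0.7250%
Population std dev = √[12.8512 / 6] = 1.4635%
IR = r̄ / tracking error = 0.7250 / 1.4635 = 0.4954

0.495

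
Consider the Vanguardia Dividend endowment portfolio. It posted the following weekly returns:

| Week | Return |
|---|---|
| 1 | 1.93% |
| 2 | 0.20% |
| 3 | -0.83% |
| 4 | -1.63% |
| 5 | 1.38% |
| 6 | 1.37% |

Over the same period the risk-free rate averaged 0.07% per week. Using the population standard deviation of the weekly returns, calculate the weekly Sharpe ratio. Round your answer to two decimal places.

0.26

r̄ = (1.93 + 0.2 − 0.83 − 1.63 + 1.38 + 1.37) / 6 = 0.4033%
Population σ = √[Σ(r − r̄)² / 6] = √[9.9159 / 6] = √1.6527 = 1.2856%
Sharpe = (r̄ − rf) / σ = (0.4033 − 0.07) / 1.2856 = 0.3333 / 1.2856 = 0.2593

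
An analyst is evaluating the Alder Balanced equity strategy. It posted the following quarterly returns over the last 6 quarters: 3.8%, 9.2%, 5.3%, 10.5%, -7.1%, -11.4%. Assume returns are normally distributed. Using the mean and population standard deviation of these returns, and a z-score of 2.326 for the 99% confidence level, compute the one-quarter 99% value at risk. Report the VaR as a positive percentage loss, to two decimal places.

r̄ = (3.8 + 9.2 + 5.3 + 10.5 − 7.1 − 11.4) / 6 = 10.30 / 6 = 1.7167%
Σ(r − r̄)² = 400.1083; population σ = √(400.1083/6) = 8.1661%
VaR = −(r̄ − z·σ) = −(1.7167 − 2.326 × 8.1661) = −(-17.2776) = 17.2776%

17.28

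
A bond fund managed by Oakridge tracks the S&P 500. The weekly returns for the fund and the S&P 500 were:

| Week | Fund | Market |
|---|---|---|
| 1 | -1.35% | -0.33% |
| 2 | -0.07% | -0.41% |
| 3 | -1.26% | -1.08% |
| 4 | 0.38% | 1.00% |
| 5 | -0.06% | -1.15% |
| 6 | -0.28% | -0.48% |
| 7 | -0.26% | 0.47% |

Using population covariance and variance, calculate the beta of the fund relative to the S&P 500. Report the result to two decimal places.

r̄p = -0.4143%,  r̄m = -0.2829%
Cov = Σ(rp − r̄p)(rm − r̄m) / 7 = 0.2108
Var(rm) = Σ(rm − r̄m)² / 7 = 0.5224
β = Cov / Var = 0.2108 / 0.5224 = 0.4035

0.40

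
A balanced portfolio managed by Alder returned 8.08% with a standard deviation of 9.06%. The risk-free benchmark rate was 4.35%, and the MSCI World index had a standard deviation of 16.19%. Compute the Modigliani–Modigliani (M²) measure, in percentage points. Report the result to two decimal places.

11.02

Sharpe = (Rp − Rf) / σp = (8.08% − 4.35%) / 9.06% = 0.4117
M² = Rf + Sharpe × σm = 4.35% + 0.4117 × 16.19% = 11.0154%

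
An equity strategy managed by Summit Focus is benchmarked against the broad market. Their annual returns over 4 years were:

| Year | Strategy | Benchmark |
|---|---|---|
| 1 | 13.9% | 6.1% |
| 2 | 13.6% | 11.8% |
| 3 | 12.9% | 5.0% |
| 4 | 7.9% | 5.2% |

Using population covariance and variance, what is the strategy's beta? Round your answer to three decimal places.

0.371

r̄p = 12.0750%,  r̄m = 7.0250%
Cov = Σ(rp − r̄p)(rm − r̄m) / 4 = 2.8856
Var(rm) = Σ(rm − r̄m)² / 4 = 7.7719
β = Cov / Var = 2.8856 / 7.7719 = 0.3713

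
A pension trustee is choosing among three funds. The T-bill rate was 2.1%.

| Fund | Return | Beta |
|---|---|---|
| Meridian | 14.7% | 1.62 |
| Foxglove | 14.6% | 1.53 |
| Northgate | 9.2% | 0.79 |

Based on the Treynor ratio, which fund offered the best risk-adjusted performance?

Meridian: Treynor = (14.7% − 2.1%) / 1.62 = 7.778
Foxglove: Treynor = (14.6% − 2.1%) / 1.53 = 8.170
Northgate: Treynor = (9.2% − 2.1%) / 0.79 = 8.987
Highest: Northgate (8.987).

Northgate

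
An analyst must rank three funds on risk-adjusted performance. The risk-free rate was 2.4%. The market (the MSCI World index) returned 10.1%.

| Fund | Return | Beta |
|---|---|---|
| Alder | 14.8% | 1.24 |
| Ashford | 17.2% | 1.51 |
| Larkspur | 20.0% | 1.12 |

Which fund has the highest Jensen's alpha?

Alder: α = 14.8% − [2.4% + 1.24 × (10.1% − 2.4%)] = 2.852
Ashford: α = 17.2% − [2.4% + 1.51 × (10.1% − 2.4%)] = 3.173
Larkspur: α = 20.0% − [2.4% + 1.12 × (10.1% − 2.4%)] = 8.976
Highest: Larkspur (8.976).

Larkspur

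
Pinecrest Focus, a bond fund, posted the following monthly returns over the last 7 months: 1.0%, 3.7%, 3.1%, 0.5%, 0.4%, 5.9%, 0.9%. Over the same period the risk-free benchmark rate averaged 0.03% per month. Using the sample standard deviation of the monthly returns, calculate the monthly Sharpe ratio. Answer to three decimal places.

1.049

r̄ = (1 + 3.7 + 3.1 + 0.5 + 0.4 + 5.9 + 0.9) / 7 = 15.50 / 7 = 2.2143%
Sample σ = √[Σ(r − r̄)² / 6] = √[26.0086 / 6] = √4.3348 = 2.0820%
Sharpe = (r̄ − rf) / σ = (2.2143 − 0.03) / 2.0820 = 2.1843 / 2.0820 = 1.0491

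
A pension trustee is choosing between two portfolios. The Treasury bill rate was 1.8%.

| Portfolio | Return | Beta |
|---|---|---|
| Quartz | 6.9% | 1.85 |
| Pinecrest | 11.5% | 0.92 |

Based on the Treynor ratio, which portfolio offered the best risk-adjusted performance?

Quartz: Treynor = (6.9% − 1.8%) / 1.85 = 2.757
Pinecrest: Treynor = (11.5% − 1.8%) / 0.92 = 10.543
Highest: Pinecrest (10.543).

Pinecrest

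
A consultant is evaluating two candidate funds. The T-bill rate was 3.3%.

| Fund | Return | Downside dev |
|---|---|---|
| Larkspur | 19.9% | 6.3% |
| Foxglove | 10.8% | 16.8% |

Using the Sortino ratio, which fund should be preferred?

Larkspur: Sortino ratio = (19.9% − 3.3%) / 6.3% = 2.635
Foxglove: Sortino ratio = (10.8% − 3.3%) / 16.8% = 0.446
Highest: Larkspur (2.635).

Larkspur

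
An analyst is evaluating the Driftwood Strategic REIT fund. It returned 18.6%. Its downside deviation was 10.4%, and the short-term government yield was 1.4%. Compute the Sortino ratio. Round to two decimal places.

1.65

Sortino = (Rp − Rf) / σd = (18.6% − 1.4%) / 10.4% = 17.20% / 10.4% = 1.6538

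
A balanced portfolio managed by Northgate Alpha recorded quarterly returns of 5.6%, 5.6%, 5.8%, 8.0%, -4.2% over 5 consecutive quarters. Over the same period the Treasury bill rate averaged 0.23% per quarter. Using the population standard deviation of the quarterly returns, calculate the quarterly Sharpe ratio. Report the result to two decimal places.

Mean return r̄ = 20.80 / 5 = 4.1600%
Population std dev = √[91.4720 / 5] = 4.2772%
Sharpe = (r̄ − rf) / σ = (4.1600 − 0.23) / 4.2772 = 3.9300 / 4.2772 = 0.9188

0.92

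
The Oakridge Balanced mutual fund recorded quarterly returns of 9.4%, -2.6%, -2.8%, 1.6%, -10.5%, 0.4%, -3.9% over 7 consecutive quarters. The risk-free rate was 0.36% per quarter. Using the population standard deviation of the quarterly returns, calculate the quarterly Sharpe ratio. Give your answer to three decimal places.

-0.278

r̄ = (9.4 − 2.6 − 2.8 + 1.6 − 10.5 + 0.4 − 3.9) / 7 = -8.40 / 7 = -1.2000%
Σ(r − r̄)² = (9.4 − (-1.2000))² + (-2.6 − (-1.2000))² + … = 221.0600
population σ = √(221.0600 / 7) = √31.5800 = 5.6196%
Sharpe = (r̄ − rf) / σ = (-1.2000 − 0.36) / 5.6196 = -1.5600 / 5.6196 = -0.2776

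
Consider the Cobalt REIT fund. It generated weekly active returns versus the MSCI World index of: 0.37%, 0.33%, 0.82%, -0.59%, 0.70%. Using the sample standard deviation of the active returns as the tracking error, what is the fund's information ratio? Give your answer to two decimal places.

r̄ = (0.37 + 0.33 + 0.82 − 0.59 + 0.7) / 5 = 1.630 / 5 = 0.3260%
Sample σ = √[Σ(r − r̄)² / 4] = √[1.2249 / 4] = √0.3062 = 0.5534%
IR = r̄ / tracking error = 0.3260 / 0.5534 = 0.5891

0.59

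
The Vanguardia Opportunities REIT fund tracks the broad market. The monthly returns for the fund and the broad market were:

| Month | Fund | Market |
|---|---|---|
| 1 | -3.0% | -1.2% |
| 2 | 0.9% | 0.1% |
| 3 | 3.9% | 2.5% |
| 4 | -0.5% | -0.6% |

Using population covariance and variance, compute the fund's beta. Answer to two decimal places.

r̄p = 0.3250%,  r̄m = 0.2000%
Cov = Σ(rp − r̄p)(rm − r̄m) / 4 = 3.3700
Var(rm) = Σ(rm − r̄m)² / 4 = 1.9750
β = Cov / Var = 3.3700 / 1.9750 = 1.7063

1.71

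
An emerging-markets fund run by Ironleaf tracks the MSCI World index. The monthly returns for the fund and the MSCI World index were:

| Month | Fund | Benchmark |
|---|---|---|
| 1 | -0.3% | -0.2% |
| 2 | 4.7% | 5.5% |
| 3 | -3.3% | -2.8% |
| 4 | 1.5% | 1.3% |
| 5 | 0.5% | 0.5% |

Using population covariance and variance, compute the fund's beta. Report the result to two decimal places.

0.95

r̄p = 0.6200%,  r̄m = 0.8600%
Cov = Σ(rp − r̄p)(rm − r̄m) / 5 = 6.9368
Var(rm) = Σ(rm − r̄m)² / 5 = 7.2744
β = Cov / Var = 6.9368 / 7.2744 = 0.9536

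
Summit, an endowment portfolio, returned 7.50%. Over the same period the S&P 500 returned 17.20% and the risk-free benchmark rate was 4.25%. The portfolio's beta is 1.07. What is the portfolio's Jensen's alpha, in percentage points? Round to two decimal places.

-10.61

CAPM expected return = Rf + β(Rm − Rf) = 4.25% + 1.07 × (17.20% − 4.25%) = 4.25 + 1.07 × 12.95 = 18.1065%
Jensen's α = Rp − E[R] = 7.50% − 18.1065% = -10.6065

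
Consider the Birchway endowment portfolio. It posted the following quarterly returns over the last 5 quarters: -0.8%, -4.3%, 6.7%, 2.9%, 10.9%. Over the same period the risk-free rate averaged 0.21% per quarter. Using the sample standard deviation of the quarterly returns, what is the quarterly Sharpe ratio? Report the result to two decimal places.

0.48

r̄ = (-0.8 − 4.3 + 6.7 + 2.9 + 10.9) / 5 = 3.0800%
Σ(r − r̄)² = (-0.8 − 3.0800)² + (-4.3 − 3.0800)² + … = 143.8080
σ = √[143.8080 / 4] = 5.9960%
Sharpe = (r̄ − rf) / σ = (3.0800 − 0.21) / 5.9960 = 2.8700 / 5.9960 = 0.4787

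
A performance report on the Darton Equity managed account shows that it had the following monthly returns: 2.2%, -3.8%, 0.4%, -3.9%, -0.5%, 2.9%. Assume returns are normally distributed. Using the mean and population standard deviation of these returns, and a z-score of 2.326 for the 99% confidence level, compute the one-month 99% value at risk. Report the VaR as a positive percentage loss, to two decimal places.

6.61

r̄ = (2.2 − 3.8 + 0.4 − 3.9 − 0.5 + 2.9) / 6 = -0.4500%
Σ(r − r̄)² = 42.0950; population σ = √(42.0950/6) = 2.6487%
VaR = −(r̄ − z·σ) = −(-0.4500 − 2.326 × 2.6487) = −(-6.6109) = 6.6109%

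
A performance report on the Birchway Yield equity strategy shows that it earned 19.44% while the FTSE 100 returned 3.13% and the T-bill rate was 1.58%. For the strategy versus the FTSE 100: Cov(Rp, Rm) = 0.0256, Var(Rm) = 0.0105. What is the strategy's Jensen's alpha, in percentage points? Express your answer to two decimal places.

14.08

β = Cov / Var = 0.0256 / 0.0105 = 2.4381
E[R] = Rf + β(Rm − Rf) = 1.58% + 2.4381 × (3.13% − 1.58%) = 5.3591%
α = Rp − E[R] = 19.44% − 5.3591% = 14.0809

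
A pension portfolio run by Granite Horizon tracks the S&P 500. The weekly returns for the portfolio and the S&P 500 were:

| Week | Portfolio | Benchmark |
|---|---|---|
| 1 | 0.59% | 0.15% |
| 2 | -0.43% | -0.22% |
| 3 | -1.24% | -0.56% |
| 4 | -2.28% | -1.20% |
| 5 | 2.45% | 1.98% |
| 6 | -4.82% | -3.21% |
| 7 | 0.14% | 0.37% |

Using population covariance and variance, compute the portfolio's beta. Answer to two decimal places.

r̄p = -0.7986%,  r̄m = -0.3843%
Cov = Σ(rp − r̄p)(rm − r̄m) / 7 = 3.1200
Var(rm) = Σ(rm − r̄m)² / 7 = 2.1646
β = Cov / Var = 3.1200 / 2.1646 = 1.4414

1.44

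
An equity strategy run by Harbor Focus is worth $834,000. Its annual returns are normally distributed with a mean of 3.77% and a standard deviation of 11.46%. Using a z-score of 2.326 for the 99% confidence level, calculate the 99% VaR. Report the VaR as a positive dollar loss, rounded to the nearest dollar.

$190,869

Return at the 99% tail: μ − z·σ = 3.77% − 2.326 × 11.46% = 3.77 − 26.65596 = -22.88596%
VaR = −(-22.88596%) × $834,000 = 22.88596% × $834,000 = $190,869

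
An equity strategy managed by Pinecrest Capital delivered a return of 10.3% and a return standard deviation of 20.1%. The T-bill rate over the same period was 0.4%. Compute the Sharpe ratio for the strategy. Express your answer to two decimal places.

Sharpe = (Rp − Rf) / σp = (10.3% − 0.4%) / 20.1% = 9.90% / 20.1% = 0.4925

0.49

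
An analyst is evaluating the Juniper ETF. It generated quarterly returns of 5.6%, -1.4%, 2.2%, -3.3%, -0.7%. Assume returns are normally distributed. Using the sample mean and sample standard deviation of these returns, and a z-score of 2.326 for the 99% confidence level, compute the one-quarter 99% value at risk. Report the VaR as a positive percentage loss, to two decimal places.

7.61

Mean return μ = 2.40 / 5 = 0.4800%
Σ(r − μ)² = (5.6 − 0.4800)² + (-1.4 − 0.4800)² + (2.2 − 0.4800)² + … = 48.3880
sample σ = √(48.3880 / 4) = √12.0970 = 3.4781%
VaR = −(μ − z·σ) = −(0.4800 − 2.326 × 3.4781) = −(-7.6101) = 7.6101%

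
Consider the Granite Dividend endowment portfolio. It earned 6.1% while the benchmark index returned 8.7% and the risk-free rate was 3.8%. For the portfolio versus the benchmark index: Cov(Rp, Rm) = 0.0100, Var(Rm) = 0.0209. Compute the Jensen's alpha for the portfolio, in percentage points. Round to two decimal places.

-0.04

β = Cov / Var = 0.0100 / 0.0209 = 0.4785
E[R] = Rf + β(Rm − Rf) = 3.8% + 0.4785 × (8.7% − 3.8%) = 6.1447%
α = Rp − E[R] = 6.1% − 6.1447% = -0.0447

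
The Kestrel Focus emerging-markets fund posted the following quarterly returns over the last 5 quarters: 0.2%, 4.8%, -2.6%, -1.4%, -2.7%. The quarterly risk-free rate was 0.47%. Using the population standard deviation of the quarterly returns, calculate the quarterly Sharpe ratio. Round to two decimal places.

r̄ = (0.2 + 4.8 − 2.6 − 1.4 − 2.7) / 5 = -1.70 / 5 = -0.3400%
Σ(r − r̄)² = (0.2 − (-0.3400))² + (4.8 − (-0.3400))² + (-2.6 − (-0.3400))² + … = 38.5120
σ = √[38.5120 / 5] = 2.7753%
Sharpe = (r̄ − rf) / σ = (-0.3400 − 0.47) / 2.7753 = -0.8100 / 2.7753 = -0.2919

-0.29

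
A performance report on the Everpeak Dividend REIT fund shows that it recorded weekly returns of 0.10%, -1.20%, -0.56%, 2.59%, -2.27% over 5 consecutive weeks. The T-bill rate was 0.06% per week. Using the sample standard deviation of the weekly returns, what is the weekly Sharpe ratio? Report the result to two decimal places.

μ = (0.1 − 1.2 − 0.56 + 2.59 − 2.27) / 5 = -1.340 / 5 = -0.2680%
Sample std dev = √[13.2655 / 4] = 1.8211%
Sharpe = (μ − rf) / σ = (-0.2680 − 0.06) / 1.8211 = -0.3280 / 1.8211 = -0.1801

-0.18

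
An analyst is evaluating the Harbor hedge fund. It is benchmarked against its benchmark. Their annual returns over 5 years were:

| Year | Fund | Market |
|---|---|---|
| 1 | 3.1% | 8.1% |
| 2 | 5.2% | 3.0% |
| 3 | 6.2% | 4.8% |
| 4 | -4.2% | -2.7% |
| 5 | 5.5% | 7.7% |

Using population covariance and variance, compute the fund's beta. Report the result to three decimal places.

0.756

r̄p = 3.1600%,  r̄m = 4.1800%
Cov = Σ(rp − r̄p)(rm − r̄m) / 5 = 11.6232
Var(rm) = Σ(rm − r̄m)² / 5 = 15.3736
β = Cov / Var = 11.6232 / 15.3736 = 0.7560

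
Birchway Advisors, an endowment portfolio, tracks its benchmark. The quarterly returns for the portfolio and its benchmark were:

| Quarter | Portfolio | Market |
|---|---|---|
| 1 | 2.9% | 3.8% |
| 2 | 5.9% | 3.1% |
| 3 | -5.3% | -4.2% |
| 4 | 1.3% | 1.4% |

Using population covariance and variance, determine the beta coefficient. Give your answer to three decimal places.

r̄p = 1.2000%,  r̄m = 1.0250%
Cov = Σ(rp − r̄p)(rm − r̄m) / 4 = 12.1175
Var(rm) = Σ(rm − r̄m)² / 4 = 9.8619
β = Cov / Var = 12.1175 / 9.8619 = 1.2287

1.229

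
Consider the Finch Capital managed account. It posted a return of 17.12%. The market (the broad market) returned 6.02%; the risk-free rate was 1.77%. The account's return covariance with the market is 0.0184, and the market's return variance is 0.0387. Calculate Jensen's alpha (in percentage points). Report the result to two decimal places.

β = Cov / Var = 0.0184 / 0.0387 = 0.4755
E[R] = Rf + β(Rm − Rf) = 1.77% + 0.4755 × (6.02% − 1.77%) = 3.7909%
α = Rp − E[R] = 17.12% − 3.7909% = 13.3291

13.33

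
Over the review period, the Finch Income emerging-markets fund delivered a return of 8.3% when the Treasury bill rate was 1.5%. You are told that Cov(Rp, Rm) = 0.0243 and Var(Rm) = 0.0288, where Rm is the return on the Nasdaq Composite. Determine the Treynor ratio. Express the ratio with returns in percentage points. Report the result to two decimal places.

8.06

β = Cov / Var = 0.0243 / 0.0288 = 0.8438
Treynor = (Rp − Rf) / β = (8.3% − 1.5%) / 0.8438 = 6.80 / 0.8438 = 8.0588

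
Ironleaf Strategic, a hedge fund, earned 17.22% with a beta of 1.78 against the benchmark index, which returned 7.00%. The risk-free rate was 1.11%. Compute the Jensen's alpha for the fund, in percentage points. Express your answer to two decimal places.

5.63

CAPM expected return = Rf + β(Rm − Rf) = 1.11% + 1.78 × (7.00% − 1.11%) = 1.11 + 1.78 × 5.89 = 11.5942%
Jensen's α = Rp − E[R] = 17.22% − 11.5942% = 5.6258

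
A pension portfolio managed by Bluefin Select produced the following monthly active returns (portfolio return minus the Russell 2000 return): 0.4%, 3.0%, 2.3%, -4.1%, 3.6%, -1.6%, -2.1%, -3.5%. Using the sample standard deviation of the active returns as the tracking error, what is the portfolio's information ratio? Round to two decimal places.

r̄ = (0.4 + 3 + 2.3 − 4.1 + 3.6 − 1.6 − 2.1 − 3.5) / 8 = -0.2500%
Σ(r − r̄)² = (0.4 − (-0.2500))² + (3 − (-0.2500))² + … = 62.9400
σ = √[62.9400 / 7] = 2.9986%
IR = r̄ / tracking error = -0.2500 / 2.9986 = -0.0834

-0.08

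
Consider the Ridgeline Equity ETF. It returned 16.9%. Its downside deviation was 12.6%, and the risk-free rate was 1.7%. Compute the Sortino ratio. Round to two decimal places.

Sortino = (Rp − Rf) / σd = (16.9% − 1.7%) / 12.6% = 15.20% / 12.6% = 1.2063

1.21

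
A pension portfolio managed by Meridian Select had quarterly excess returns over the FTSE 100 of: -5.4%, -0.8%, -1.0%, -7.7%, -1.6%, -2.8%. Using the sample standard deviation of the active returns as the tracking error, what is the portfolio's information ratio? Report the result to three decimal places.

μ = (-5.4 − 0.8 − 1 − 7.7 − 1.6 − 2.8) / 6 = -19.30 / 6 = -3.2167%
Σ(r − μ)² = (-5.4 − (-3.2167))² + (-0.8 − (-3.2167))² + (-1 − (-3.2167))² + … = 38.4083
sample σ = √(38.4083 / 5) = √7.6817 = 2.7716%
IR = μ / tracking error = -3.2167 / 2.7716 = -1.1606

-1.161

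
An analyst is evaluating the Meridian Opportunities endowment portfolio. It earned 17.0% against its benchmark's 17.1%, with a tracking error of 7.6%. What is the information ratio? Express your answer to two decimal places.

IR = (Rp − Rb) / TE = (17.0% − 17.1%) / 7.6% = -0.10% / 7.6% = -0.0132

-0.01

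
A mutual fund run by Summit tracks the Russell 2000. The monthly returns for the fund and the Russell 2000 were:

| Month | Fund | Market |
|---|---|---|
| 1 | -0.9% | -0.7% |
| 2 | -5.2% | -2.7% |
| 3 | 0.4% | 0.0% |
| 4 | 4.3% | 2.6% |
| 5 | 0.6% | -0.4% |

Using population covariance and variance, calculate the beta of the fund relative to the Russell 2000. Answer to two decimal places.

r̄p = -0.1600%,  r̄m = -0.2400%
Cov = Σ(rp − r̄p)(rm − r̄m) / 5 = 5.0836
Var(rm) = Σ(rm − r̄m)² / 5 = 2.8824
β = Cov / Var = 5.0836 / 2.8824 = 1.7637

1.76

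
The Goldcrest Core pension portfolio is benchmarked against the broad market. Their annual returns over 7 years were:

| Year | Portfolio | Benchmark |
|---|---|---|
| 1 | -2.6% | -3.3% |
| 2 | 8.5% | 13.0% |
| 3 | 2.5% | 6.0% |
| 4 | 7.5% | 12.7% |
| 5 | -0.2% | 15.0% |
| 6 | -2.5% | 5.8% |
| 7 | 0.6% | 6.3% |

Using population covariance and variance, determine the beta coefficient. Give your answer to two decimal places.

0.45

r̄p = 1.9714%,  r̄m = 7.9286%
Cov = Σ(rp − r̄p)(rm − r̄m) / 7 = 15.1708
Var(rm) = Σ(rm − r̄m)² / 7 = 33.6392
β = Cov / Var = 15.1708 / 33.6392 = 0.4510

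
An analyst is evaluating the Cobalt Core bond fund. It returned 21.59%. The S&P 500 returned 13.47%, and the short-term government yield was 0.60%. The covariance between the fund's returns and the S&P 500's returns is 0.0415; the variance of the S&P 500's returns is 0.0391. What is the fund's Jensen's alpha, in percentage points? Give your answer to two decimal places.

7.33

β = Cov / Var = 0.0415 / 0.0391 = 1.0614
E[R] = Rf + β(Rm − Rf) = 0.60% + 1.0614 × (13.47% − 0.60%) = 14.2602%
α = Rp − E[R] = 21.59% − 14.2602% = 7.3298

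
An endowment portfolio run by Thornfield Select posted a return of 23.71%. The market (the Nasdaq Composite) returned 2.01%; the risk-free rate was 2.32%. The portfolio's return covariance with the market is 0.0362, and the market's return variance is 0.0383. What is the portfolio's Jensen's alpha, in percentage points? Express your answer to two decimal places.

21.68

β = Cov / Var = 0.0362 / 0.0383 = 0.9452
E[R] = Rf + β(Rm − Rf) = 2.32% + 0.9452 × (2.01% − 2.32%) = 2.0270%
α = Rp − E[R] = 23.71% − 2.0270% = 21.6830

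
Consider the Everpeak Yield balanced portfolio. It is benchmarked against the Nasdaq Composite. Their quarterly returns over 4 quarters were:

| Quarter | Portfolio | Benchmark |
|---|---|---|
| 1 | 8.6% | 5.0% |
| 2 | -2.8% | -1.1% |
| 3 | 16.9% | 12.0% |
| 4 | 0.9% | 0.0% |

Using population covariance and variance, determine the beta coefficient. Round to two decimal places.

1.45

r̄p = 5.9000%,  r̄m = 3.9750%
Cov = Σ(rp − r̄p)(rm − r̄m) / 4 = 38.7675
Var(rm) = Σ(rm − r̄m)² / 4 = 26.7519
β = Cov / Var = 38.7675 / 26.7519 = 1.4491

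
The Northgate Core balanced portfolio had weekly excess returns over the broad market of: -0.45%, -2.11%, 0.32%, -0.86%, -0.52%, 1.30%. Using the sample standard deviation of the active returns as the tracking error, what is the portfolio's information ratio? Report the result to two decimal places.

-0.34

Mean return μ = -2.320 / 6 = -0.3867%
Σ(r − μ)² = (-0.45 − (-0.3867))² + (-2.11 − (-0.3867))² + (0.32 − (-0.3867))² + … = 6.5599
sample σ = √(6.5599 / 5) = √1.3120 = 1.1454%
IR = μ / tracking error = -0.3867 / 1.1454 = -0.3376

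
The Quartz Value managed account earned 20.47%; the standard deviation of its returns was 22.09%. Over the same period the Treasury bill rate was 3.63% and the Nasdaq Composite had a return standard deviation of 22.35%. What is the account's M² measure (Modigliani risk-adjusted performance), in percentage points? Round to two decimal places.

20.67

Sharpe = (Rp − Rf) / σp = (20.47% − 3.63%) / 22.09% = 0.7623
M² = Rf + Sharpe × σm = 3.63% + 0.7623 × 22.35% = 20.6674%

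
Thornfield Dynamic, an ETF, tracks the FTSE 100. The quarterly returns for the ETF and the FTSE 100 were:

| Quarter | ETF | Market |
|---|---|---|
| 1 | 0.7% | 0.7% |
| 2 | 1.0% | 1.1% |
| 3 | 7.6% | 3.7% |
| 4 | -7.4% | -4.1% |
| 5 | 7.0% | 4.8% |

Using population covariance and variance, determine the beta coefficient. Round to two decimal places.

r̄p = 1.7800%,  r̄m = 1.2400%
Cov = Σ(rp − r̄p)(rm − r̄m) / 5 = 16.5228
Var(rm) = Σ(rm − r̄m)² / 5 = 9.5104
β = Cov / Var = 16.5228 / 9.5104 = 1.7373

1.74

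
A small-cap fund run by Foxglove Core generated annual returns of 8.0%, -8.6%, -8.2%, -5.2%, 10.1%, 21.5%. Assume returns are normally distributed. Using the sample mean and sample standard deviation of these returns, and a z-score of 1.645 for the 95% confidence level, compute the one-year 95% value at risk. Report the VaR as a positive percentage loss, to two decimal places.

17.14

μ = (8 − 8.6 − 8.2 − 5.2 + 10.1 + 21.5) / 6 = 2.9333%
Sample σ = √[Σ(r − μ)² / 5] = √[744.8733 / 5] = √148.9747 = 12.2055%
VaR = −(μ − z·σ) = −(2.9333 − 1.645 × 12.2055) = −(-17.1447) = 17.1447%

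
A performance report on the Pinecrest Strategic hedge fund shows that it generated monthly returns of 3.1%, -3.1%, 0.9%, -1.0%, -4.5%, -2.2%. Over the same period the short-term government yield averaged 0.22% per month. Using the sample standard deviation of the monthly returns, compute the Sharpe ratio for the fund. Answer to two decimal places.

-0.49

μ = (3.1 − 3.1 + 0.9 − 1 − 4.5 − 2.2) / 6 = -1.1333%
Σ(r − μ)² = 38.4133; sample σ = √(38.4133/5) = 2.7718%
Sharpe = (μ − rf) / σ = (-1.1333 − 0.22) / 2.7718 = -1.3533 / 2.7718 = -0.4882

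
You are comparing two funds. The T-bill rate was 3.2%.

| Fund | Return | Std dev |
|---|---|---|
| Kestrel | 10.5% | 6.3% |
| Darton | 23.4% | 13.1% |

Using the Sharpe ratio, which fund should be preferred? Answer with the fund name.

Kestrel: Sharpe ratio = (10.5% − 3.2%) / 6.3% = 1.159
Darton: Sharpe ratio = (23.4% − 3.2%) / 13.1% = 1.542
Highest: Darton (1.542).

Darton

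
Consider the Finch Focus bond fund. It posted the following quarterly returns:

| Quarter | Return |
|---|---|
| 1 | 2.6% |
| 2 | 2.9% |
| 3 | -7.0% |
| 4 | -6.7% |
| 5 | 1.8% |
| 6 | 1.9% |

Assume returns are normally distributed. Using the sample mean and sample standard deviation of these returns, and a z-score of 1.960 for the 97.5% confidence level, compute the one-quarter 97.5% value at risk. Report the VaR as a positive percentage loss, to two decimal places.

10.05

μ = (2.6 + 2.9 − 7 − 6.7 + 1.8 + 1.9) / 6 = -4.50 / 6 = -0.7500%
Σ(r − μ)² = 112.5350; sample σ = √(112.5350/5) = 4.7442%
VaR = −(μ − z·σ) = −(-0.7500 − 1.960 × 4.7442) = −(-10.0486) = 10.0486%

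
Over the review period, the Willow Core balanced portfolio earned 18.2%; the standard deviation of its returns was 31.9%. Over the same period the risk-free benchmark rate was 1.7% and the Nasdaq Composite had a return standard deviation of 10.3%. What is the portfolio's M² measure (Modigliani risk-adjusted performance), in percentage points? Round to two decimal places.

Sharpe = (Rp − Rf) / σp = (18.2% − 1.7%) / 31.9% = 0.5172
M² = Rf + Sharpe × σm = 1.7% + 0.5172 × 10.3% = 7.0272%

7.03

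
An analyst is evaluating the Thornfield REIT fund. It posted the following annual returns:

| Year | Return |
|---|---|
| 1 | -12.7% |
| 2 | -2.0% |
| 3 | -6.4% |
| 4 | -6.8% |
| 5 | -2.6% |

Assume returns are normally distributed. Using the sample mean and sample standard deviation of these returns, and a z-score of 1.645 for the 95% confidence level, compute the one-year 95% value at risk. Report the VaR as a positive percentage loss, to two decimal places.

13.14

Mean return r̄ = -30.50 / 5 = -6.1000%
Σ(r − r̄)² = 73.2000; sample σ = √(73.2000/4) = 4.2778%
VaR = −(r̄ − z·σ) = −(-6.1000 − 1.645 × 4.2778) = −(-13.1370) = 13.1370%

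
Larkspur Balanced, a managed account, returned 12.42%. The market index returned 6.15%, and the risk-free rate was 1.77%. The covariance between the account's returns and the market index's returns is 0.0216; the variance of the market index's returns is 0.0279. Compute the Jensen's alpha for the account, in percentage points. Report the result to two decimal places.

β = Cov / Var = 0.0216 / 0.0279 = 0.7742
E[R] = Rf + β(Rm − Rf) = 1.77% + 0.7742 × (6.15% − 1.77%) = 5.1610%
α = Rp − E[R] = 12.42% − 5.1610% = 7.2590

7.26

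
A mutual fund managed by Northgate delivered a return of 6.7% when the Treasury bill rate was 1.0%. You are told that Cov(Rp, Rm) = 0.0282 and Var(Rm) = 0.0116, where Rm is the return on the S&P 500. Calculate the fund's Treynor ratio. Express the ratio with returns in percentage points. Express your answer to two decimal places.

β = Cov / Var = 0.0282 / 0.0116 = 2.4310
Treynor = (Rp − Rf) / β = (6.7% − 1.0%) / 2.4310 = 5.70 / 2.4310 = 2.3447

2.34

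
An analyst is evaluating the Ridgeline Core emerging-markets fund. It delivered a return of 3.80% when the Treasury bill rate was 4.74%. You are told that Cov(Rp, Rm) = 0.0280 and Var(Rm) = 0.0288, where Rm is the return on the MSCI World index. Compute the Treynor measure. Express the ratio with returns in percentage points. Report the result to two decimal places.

-0.97

β = Cov / Var = 0.0280 / 0.0288 = 0.9722
Treynor = (Rp − Rf) / β = (3.80% − 4.74%) / 0.9722 = -0.94 / 0.9722 = -0.9669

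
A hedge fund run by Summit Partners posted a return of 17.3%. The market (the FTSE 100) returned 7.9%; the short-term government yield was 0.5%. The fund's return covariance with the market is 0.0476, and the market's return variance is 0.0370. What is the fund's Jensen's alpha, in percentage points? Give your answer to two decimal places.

β = Cov / Var = 0.0476 / 0.0370 = 1.2865
E[R] = Rf + β(Rm − Rf) = 0.5% + 1.2865 × (7.9% − 0.5%) = 10.0201%
α = Rp − E[R] = 17.3% − 10.0201% = 7.2799

7.28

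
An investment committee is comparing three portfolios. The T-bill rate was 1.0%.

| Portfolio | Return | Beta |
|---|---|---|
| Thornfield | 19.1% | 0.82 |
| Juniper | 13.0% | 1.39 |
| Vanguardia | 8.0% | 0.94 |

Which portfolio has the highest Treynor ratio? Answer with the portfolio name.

Thornfield

Thornfield: Treynor = (19.1% − 1.0%) / 0.82 = 22.073
Juniper: Treynor = (13.0% − 1.0%) / 1.39 = 8.633
Vanguardia: Treynor = (8.0% − 1.0%) / 0.94 = 7.447
Highest: Thornfield (22.073).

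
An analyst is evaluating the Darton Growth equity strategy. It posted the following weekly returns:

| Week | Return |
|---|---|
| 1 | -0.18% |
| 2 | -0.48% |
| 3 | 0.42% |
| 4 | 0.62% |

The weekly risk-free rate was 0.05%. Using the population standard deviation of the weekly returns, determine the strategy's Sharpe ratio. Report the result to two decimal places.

0.10

Mean return r̄ = 0.380 / 4 = 0.0950%
Σ(r − r̄)² = (-0.18 − 0.0950)² + (-0.48 − 0.0950)² + (0.42 − 0.0950)² + … = 0.7875
σ = √[0.7875 / 4] = 0.4437%
Sharpe = (r̄ − rf) / σ = (0.0950 − 0.05) / 0.4437 = 0.0450 / 0.4437 = 0.1014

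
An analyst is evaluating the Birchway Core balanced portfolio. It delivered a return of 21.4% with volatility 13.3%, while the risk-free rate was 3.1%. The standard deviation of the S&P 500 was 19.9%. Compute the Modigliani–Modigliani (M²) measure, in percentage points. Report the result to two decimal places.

30.48

Sharpe = (Rp − Rf) / σp = (21.4% − 3.1%) / 13.3% = 1.3759
M² = Rf + Sharpe × σm = 3.1% + 1.3759 × 19.9% = 30.4804%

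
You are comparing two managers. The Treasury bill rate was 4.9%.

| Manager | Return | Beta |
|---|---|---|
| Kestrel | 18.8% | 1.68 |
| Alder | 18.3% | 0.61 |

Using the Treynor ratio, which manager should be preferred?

Kestrel: Treynor = (18.8% − 4.9%) / 1.68 = 8.274
Alder: Treynor = (18.3% − 4.9%) / 0.61 = 21.967
Highest: Alder (21.967).

Alder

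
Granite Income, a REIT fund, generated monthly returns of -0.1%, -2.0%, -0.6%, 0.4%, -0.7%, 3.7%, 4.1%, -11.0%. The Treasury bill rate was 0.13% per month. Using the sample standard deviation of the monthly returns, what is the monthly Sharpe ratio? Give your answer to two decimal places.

-0.19

μ = (-0.1 − 2 − 0.6 + 0.4 − 0.7 + 3.7 + 4.1 − 11) / 8 = -6.20 / 8 = -0.7750%
Sample std dev = √[151.7150 / 7] = 4.6555%
Sharpe = (μ − rf) / σ = (-0.7750 − 0.13) / 4.6555 = -0.9050 / 4.6555 = -0.1944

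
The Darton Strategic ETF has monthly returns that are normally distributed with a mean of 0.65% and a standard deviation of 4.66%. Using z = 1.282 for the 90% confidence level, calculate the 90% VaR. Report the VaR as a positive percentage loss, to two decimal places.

VaR (as % loss) = −(μ − z·σ) = −(0.65% − 1.282 × 4.66%) = −(-5.32412%) = 5.32412%

5.32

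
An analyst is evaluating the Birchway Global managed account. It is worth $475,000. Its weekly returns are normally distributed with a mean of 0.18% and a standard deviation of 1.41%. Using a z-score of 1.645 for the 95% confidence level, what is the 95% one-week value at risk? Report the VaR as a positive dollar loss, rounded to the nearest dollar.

$10,162

Return at the 95% tail: μ − z·σ = 0.18% − 1.645 × 1.41% = 0.18 − 2.31945 = -2.13945%
VaR = −(-2.13945%) × $475,000 = 2.13945% × $475,000 = $10,162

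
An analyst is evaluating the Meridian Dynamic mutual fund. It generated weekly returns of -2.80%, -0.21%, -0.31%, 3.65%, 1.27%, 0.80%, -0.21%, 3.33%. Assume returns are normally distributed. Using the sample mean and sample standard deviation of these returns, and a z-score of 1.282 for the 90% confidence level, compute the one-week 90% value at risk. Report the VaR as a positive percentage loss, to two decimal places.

2.00

Mean return r̄ = 5.520 / 8 = 0.6900%
Σ(r − r̄)² = (-2.8 − 0.6900)² + (-0.21 − 0.6900)² + … = 30.8798
σ = √[30.8798 / 7] = 2.1003%
VaR = −(r̄ − z·σ) = −(0.6900 − 1.282 × 2.1003) = −(-2.0026) = 2.0026%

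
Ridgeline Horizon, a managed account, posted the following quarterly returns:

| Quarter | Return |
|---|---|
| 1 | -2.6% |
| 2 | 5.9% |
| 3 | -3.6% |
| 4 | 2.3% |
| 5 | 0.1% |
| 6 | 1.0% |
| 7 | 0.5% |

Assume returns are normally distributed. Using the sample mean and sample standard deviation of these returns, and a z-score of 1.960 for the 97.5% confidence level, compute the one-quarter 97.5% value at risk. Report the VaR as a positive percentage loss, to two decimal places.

5.64

r̄ = (-2.6 + 5.9 − 3.6 + 2.3 + 0.1 + 1 + 0.5) / 7 = 0.5143%
Sample σ = √[Σ(r − r̄)² / 6] = √[59.2286 / 6] = √9.8714 = 3.1419%
VaR = −(r̄ − z·σ) = −(0.5143 − 1.960 × 3.1419) = −(-5.6438) = 5.6438%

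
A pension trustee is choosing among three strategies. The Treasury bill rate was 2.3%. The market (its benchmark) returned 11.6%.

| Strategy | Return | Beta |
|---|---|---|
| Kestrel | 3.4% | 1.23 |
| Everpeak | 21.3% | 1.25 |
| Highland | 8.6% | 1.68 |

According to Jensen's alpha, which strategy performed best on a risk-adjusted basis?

Everpeak

Kestrel: α = 3.4% − [2.3% + 1.23 × (11.6% − 2.3%)] = -10.339
Everpeak: α = 21.3% − [2.3% + 1.25 × (11.6% − 2.3%)] = 7.375
Highland: α = 8.6% − [2.3% + 1.68 × (11.6% − 2.3%)] = -9.324
Highest: Everpeak (7.375).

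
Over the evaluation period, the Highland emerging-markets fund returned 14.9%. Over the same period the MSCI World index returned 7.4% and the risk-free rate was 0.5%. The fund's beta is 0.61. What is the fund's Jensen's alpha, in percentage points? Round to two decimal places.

CAPM expected return = Rf + β(Rm − Rf) = 0.5% + 0.61 × (7.4% − 0.5%) = 0.5 + 0.61 × 6.90 = 4.7090%
Jensen's α = Rp − E[R] = 14.9% − 4.7090% = 10.1910

10.19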